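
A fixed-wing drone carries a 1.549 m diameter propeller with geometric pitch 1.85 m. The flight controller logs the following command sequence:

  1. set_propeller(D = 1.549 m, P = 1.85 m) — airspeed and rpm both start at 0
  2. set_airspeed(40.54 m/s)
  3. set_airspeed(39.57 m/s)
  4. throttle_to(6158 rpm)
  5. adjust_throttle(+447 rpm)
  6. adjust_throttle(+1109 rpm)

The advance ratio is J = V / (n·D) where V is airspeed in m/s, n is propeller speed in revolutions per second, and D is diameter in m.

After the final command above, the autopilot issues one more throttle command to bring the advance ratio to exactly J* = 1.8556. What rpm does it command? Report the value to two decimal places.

set_propeller: D = 1.549 m, P = 1.85 m (p = P/D = 1.194319); state ← (V=0, rpm=0)
set_airspeed(40.54): V ← 40.54 m/s
set_airspeed(39.57): V ← 39.57 m/s
throttle_to(6158): rpm ← 6158
adjust_throttle(+447): rpm ← 6158 +447 = 6605
adjust_throttle(+1109): rpm ← 6605 +1109 = 7714
final state: V = 39.57 m/s, rpm = 7714 → n = rpm/60 = 128.566667 rev/s
target J* = 1.8556; solve J* = V/(n·D) for n: n = V/(J*·D) = 39.57/(1.8556 × 1.549) = 13.766713 rev/s
rpm = 60·n = 826.002799

rpm = 826.00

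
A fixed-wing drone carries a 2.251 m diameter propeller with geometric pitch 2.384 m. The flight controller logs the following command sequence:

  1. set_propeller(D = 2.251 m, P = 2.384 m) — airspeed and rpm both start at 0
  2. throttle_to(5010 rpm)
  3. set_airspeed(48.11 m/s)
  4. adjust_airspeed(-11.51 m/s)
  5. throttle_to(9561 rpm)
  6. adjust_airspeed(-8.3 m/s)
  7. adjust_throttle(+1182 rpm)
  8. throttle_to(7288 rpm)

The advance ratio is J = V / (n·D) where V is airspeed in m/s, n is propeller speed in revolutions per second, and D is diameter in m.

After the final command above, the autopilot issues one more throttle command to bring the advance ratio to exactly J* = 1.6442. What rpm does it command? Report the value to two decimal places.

rpm = 458.78

set_propeller: D = 2.251 m, P = 2.384 m (p = P/D = 1.059085); state ← (V=0, rpm=0)
throttle_to(5010): rpm ← 5010
set_airspeed(48.11): V ← 48.11 m/s
adjust_airspeed(-11.51): V ← 48.11 -11.51 = 36.6 m/s
throttle_to(9561): rpm ← 9561
adjust_airspeed(-8.3): V ← 36.6 -8.3 = 28.3 m/s
adjust_throttle(+1182): rpm ← 9561 +1182 = 10743
throttle_to(7288): rpm ← 7288
final state: V = 28.3 m/s, rpm = 7288 → n = rpm/60 = 121.466667 rev/s
target J* = 1.6442; solve J* = V/(n·D) for n: n = V/(J*·D) = 28.3/(1.6442 × 2.251) = 7.646387 rev/s
rpm = 60·n = 458.783243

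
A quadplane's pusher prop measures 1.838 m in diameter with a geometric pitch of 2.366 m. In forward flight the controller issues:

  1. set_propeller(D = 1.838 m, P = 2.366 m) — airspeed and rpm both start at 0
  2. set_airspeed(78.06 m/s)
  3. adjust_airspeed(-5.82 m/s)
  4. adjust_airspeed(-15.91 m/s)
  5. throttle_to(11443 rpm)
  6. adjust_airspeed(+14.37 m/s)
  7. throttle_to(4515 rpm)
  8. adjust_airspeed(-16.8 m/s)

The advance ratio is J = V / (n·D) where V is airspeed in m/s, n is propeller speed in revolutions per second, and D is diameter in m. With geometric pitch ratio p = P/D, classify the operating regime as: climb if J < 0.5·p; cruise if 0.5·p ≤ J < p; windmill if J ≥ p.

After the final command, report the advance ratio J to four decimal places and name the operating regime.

set_propeller: D = 1.838 m, P = 2.366 m (p = P/D = 1.287269); state ← (V=0, rpm=0)
set_airspeed(78.06): V ← 78.06 m/s
adjust_airspeed(-5.82): V ← 78.06 -5.82 = 72.24 m/s
adjust_airspeed(-15.91): V ← 72.24 -15.91 = 56.33 m/s
throttle_to(11443): rpm ← 11443
adjust_airspeed(+14.37): V ← 56.33 +14.37 = 70.7 m/s
throttle_to(4515): rpm ← 4515
adjust_airspeed(-16.8): V ← 70.7 -16.8 = 53.9 m/s
final state: V = 53.9 m/s, rpm = 4515 → n = rpm/60 = 75.250000 rev/s
J = V / (n·D) = 53.9 / (75.250000 × 1.838) = 0.389706
regime bands: climb J<0.6436 | cruise [0.6436, 1.2873) | windmill J≥1.2873
J = 0.3897 → climb

J = 0.3897, regime = climb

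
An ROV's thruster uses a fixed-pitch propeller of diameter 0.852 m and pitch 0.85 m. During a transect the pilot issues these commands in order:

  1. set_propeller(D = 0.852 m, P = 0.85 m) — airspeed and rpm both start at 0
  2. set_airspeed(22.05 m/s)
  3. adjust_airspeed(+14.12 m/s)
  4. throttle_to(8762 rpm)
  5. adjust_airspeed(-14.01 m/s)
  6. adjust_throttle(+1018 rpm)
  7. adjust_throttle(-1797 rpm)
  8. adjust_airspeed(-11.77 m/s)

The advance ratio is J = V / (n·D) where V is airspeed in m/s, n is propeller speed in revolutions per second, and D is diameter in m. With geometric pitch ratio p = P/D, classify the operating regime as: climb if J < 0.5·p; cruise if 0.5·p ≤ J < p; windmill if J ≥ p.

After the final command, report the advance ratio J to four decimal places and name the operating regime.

J = 0.0917, regime = climb

set_propeller: D = 0.852 m, P = 0.85 m (p = P/D = 0.997653); state ← (V=0, rpm=0)
set_airspeed(22.05): V ← 22.05 m/s
adjust_airspeed(+14.12): V ← 22.05 +14.12 = 36.17 m/s
throttle_to(8762): rpm ← 8762
adjust_airspeed(-14.01): V ← 36.17 -14.01 = 22.16 m/s
adjust_throttle(+1018): rpm ← 8762 +1018 = 9780
adjust_throttle(-1797): rpm ← 9780 -1797 = 7983
adjust_airspeed(-11.77): V ← 22.16 -11.77 = 10.39 m/s
final state: V = 10.39 m/s, rpm = 7983 → n = rpm/60 = 133.050000 rev/s
J = V / (n·D) = 10.39 / (133.050000 × 0.852) = 0.091656
regime bands: climb J<0.4988 | cruise [0.4988, 0.9977) | windmill J≥0.9977
J = 0.0917 → climb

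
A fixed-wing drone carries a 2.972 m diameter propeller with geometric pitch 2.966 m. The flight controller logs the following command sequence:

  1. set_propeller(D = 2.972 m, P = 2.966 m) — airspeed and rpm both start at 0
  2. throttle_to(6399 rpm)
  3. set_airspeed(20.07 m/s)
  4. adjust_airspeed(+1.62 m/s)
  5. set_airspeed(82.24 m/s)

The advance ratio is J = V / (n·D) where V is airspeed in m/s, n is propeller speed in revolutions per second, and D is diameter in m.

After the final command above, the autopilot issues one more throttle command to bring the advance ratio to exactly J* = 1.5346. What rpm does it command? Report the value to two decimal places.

rpm = 1081.91

set_propeller: D = 2.972 m, P = 2.966 m (p = P/D = 0.997981); state ← (V=0, rpm=0)
throttle_to(6399): rpm ← 6399
set_airspeed(20.07): V ← 20.07 m/s
adjust_airspeed(+1.62): V ← 20.07 +1.62 = 21.69 m/s
set_airspeed(82.24): V ← 82.24 m/s
final state: V = 82.24 m/s, rpm = 6399 → n = rpm/60 = 106.650000 rev/s
target J* = 1.5346; solve J* = V/(n·D) for n: n = V/(J*·D) = 82.24/(1.5346 × 2.972) = 18.031801 rev/s
rpm = 60·n = 1081.908052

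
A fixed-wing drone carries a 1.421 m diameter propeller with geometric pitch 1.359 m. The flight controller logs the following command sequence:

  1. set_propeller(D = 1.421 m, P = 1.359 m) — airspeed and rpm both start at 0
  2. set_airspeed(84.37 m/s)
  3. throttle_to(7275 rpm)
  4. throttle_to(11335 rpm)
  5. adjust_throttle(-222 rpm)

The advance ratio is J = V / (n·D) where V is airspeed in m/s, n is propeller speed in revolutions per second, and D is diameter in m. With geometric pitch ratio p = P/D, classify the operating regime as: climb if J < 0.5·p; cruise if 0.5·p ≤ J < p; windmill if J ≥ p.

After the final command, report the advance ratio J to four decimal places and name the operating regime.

J = 0.3206, regime = climb

set_propeller: D = 1.421 m, P = 1.359 m (p = P/D = 0.956369); state ← (V=0, rpm=0)
set_airspeed(84.37): V ← 84.37 m/s
throttle_to(7275): rpm ← 7275
throttle_to(11335): rpm ← 11335
adjust_throttle(-222): rpm ← 11335 -222 = 11113
final state: V = 84.37 m/s, rpm = 11113 → n = rpm/60 = 185.216667 rev/s
J = V / (n·D) = 84.37 / (185.216667 × 1.421) = 0.320563
regime bands: climb J<0.4782 | cruise [0.4782, 0.9564) | windmill J≥0.9564
J = 0.3206 → climb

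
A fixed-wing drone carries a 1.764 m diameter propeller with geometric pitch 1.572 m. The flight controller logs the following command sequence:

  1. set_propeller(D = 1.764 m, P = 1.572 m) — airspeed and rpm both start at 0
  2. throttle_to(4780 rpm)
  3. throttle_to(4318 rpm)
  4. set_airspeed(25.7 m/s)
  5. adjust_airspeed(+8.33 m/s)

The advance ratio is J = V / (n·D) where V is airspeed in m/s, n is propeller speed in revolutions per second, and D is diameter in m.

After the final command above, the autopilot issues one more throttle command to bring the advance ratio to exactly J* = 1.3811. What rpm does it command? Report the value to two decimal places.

rpm = 838.09

set_propeller: D = 1.764 m, P = 1.572 m (p = P/D = 0.891156); state ← (V=0, rpm=0)
throttle_to(4780): rpm ← 4780
throttle_to(4318): rpm ← 4318
set_airspeed(25.7): V ← 25.7 m/s
adjust_airspeed(+8.33): V ← 25.7 +8.33 = 34.03 m/s
final state: V = 34.03 m/s, rpm = 4318 → n = rpm/60 = 71.966667 rev/s
target J* = 1.3811; solve J* = V/(n·D) for n: n = V/(J*·D) = 34.03/(1.3811 × 1.764) = 13.968129 rev/s
rpm = 60·n = 838.087751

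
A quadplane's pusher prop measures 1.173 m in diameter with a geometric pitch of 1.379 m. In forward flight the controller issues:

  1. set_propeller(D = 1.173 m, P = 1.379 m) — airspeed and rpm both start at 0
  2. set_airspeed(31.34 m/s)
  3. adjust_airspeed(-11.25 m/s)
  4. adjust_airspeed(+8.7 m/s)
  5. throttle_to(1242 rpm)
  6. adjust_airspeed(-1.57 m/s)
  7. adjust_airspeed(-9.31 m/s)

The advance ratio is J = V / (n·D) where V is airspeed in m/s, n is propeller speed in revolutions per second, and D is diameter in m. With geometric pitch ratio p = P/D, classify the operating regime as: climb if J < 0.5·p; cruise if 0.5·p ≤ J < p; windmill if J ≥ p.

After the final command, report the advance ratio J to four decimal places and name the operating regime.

set_propeller: D = 1.173 m, P = 1.379 m (p = P/D = 1.175618); state ← (V=0, rpm=0)
set_airspeed(31.34): V ← 31.34 m/s
adjust_airspeed(-11.25): V ← 31.34 -11.25 = 20.09 m/s
adjust_airspeed(+8.7): V ← 20.09 +8.7 = 28.79 m/s
throttle_to(1242): rpm ← 1242
adjust_airspeed(-1.57): V ← 28.79 -1.57 = 27.22 m/s
adjust_airspeed(-9.31): V ← 27.22 -9.31 = 17.91 m/s
final state: V = 17.91 m/s, rpm = 1242 → n = rpm/60 = 20.700000 rev/s
J = V / (n·D) = 17.91 / (20.700000 × 1.173) = 0.737611
regime bands: climb J<0.5878 | cruise [0.5878, 1.1756) | windmill J≥1.1756
J = 0.7376 → cruise

J = 0.7376, regime = cruise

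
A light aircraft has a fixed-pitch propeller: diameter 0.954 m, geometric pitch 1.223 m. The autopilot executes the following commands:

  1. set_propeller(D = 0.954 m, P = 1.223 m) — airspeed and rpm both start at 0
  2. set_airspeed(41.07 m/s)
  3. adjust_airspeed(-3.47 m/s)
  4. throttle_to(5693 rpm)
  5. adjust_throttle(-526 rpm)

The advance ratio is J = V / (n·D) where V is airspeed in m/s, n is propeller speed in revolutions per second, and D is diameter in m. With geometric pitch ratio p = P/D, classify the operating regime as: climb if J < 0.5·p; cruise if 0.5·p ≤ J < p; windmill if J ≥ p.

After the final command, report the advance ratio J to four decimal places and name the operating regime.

J = 0.4577, regime = climb

set_propeller: D = 0.954 m, P = 1.223 m (p = P/D = 1.281971); state ← (V=0, rpm=0)
set_airspeed(41.07): V ← 41.07 m/s
adjust_airspeed(-3.47): V ← 41.07 -3.47 = 37.6 m/s
throttle_to(5693): rpm ← 5693
adjust_throttle(-526): rpm ← 5693 -526 = 5167
final state: V = 37.6 m/s, rpm = 5167 → n = rpm/60 = 86.116667 rev/s
J = V / (n·D) = 37.6 / (86.116667 × 0.954) = 0.457670
regime bands: climb J<0.6410 | cruise [0.6410, 1.2820) | windmill J≥1.2820
J = 0.4577 → climb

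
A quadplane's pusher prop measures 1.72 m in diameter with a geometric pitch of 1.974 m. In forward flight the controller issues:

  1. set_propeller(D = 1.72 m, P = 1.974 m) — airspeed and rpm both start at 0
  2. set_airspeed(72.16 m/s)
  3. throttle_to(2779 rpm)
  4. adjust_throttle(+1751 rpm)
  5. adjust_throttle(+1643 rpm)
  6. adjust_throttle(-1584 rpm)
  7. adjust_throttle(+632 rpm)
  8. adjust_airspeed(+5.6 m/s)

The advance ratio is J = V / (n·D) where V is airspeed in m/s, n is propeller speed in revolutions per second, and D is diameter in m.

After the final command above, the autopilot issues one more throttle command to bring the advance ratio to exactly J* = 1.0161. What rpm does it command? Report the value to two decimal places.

rpm = 2669.58

set_propeller: D = 1.72 m, P = 1.974 m (p = P/D = 1.147674); state ← (V=0, rpm=0)
set_airspeed(72.16): V ← 72.16 m/s
throttle_to(2779): rpm ← 2779
adjust_throttle(+1751): rpm ← 2779 +1751 = 4530
adjust_throttle(+1643): rpm ← 4530 +1643 = 6173
adjust_throttle(-1584): rpm ← 6173 -1584 = 4589
adjust_throttle(+632): rpm ← 4589 +632 = 5221
adjust_airspeed(+5.6): V ← 72.16 +5.6 = 77.76 m/s
final state: V = 77.76 m/s, rpm = 5221 → n = rpm/60 = 87.016667 rev/s
target J* = 1.0161; solve J* = V/(n·D) for n: n = V/(J*·D) = 77.76/(1.0161 × 1.72) = 44.492966 rev/s
rpm = 60·n = 2669.577935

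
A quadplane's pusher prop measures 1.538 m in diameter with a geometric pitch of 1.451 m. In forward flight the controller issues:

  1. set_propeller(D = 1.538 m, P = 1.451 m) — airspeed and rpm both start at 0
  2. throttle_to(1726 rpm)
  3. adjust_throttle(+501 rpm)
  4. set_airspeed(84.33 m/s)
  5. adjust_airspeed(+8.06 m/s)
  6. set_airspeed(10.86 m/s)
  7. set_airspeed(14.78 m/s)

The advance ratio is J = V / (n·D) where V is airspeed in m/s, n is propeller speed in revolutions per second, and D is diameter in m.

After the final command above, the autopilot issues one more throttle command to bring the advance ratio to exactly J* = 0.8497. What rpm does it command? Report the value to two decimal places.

rpm = 678.58

set_propeller: D = 1.538 m, P = 1.451 m (p = P/D = 0.943433); state ← (V=0, rpm=0)
throttle_to(1726): rpm ← 1726
adjust_throttle(+501): rpm ← 1726 +501 = 2227
set_airspeed(84.33): V ← 84.33 m/s
adjust_airspeed(+8.06): V ← 84.33 +8.06 = 92.39 m/s
set_airspeed(10.86): V ← 10.86 m/s
set_airspeed(14.78): V ← 14.78 m/s
final state: V = 14.78 m/s, rpm = 2227 → n = rpm/60 = 37.116667 rev/s
target J* = 0.8497; solve J* = V/(n·D) for n: n = V/(J*·D) = 14.78/(0.8497 × 1.538) = 11.309736 rev/s
rpm = 60·n = 678.584180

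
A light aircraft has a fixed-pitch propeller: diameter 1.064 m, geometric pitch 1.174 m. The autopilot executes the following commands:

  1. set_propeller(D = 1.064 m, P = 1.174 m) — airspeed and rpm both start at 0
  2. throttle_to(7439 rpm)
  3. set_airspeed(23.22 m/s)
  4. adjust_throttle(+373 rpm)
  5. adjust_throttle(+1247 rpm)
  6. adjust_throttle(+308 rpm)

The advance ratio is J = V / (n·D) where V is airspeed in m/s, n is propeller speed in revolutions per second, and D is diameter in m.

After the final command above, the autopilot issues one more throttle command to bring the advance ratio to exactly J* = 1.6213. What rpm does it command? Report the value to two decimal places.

rpm = 807.62

set_propeller: D = 1.064 m, P = 1.174 m (p = P/D = 1.103383); state ← (V=0, rpm=0)
throttle_to(7439): rpm ← 7439
set_airspeed(23.22): V ← 23.22 m/s
adjust_throttle(+373): rpm ← 7439 +373 = 7812
adjust_throttle(+1247): rpm ← 7812 +1247 = 9059
adjust_throttle(+308): rpm ← 9059 +308 = 9367
final state: V = 23.22 m/s, rpm = 9367 → n = rpm/60 = 156.116667 rev/s
target J* = 1.6213; solve J* = V/(n·D) for n: n = V/(J*·D) = 23.22/(1.6213 × 1.064) = 13.460376 rev/s
rpm = 60·n = 807.622584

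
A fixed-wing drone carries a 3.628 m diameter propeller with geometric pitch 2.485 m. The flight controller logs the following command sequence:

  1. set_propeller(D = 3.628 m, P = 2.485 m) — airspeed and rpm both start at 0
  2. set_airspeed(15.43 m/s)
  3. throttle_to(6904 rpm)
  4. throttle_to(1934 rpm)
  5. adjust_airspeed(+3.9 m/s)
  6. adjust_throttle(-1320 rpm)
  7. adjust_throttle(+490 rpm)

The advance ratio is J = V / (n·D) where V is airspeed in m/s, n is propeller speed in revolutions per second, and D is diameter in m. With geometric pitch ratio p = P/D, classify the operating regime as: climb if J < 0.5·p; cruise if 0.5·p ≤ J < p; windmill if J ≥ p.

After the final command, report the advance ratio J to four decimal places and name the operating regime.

set_propeller: D = 3.628 m, P = 2.485 m (p = P/D = 0.684950); state ← (V=0, rpm=0)
set_airspeed(15.43): V ← 15.43 m/s
throttle_to(6904): rpm ← 6904
throttle_to(1934): rpm ← 1934
adjust_airspeed(+3.9): V ← 15.43 +3.9 = 19.33 m/s
adjust_throttle(-1320): rpm ← 1934 -1320 = 614
adjust_throttle(+490): rpm ← 614 +490 = 1104
final state: V = 19.33 m/s, rpm = 1104 → n = rpm/60 = 18.400000 rev/s
J = V / (n·D) = 19.33 / (18.400000 × 3.628) = 0.289565
regime bands: climb J<0.3425 | cruise [0.3425, 0.6850) | windmill J≥0.6850
J = 0.2896 → climb

J = 0.2896, regime = climb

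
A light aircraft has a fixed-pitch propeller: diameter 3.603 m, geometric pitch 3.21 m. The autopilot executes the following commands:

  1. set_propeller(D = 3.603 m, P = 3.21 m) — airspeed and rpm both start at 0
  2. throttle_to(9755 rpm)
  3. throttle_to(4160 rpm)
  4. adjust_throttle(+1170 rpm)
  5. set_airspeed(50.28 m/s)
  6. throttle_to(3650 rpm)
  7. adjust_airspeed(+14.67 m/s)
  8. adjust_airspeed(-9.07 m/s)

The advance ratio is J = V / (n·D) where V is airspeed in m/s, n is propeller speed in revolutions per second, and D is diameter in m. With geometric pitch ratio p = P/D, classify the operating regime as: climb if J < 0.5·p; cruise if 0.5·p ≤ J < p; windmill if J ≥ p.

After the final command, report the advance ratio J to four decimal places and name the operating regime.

J = 0.2549, regime = climb

set_propeller: D = 3.603 m, P = 3.21 m (p = P/D = 0.890924); state ← (V=0, rpm=0)
throttle_to(9755): rpm ← 9755
throttle_to(4160): rpm ← 4160
adjust_throttle(+1170): rpm ← 4160 +1170 = 5330
set_airspeed(50.28): V ← 50.28 m/s
throttle_to(3650): rpm ← 3650
adjust_airspeed(+14.67): V ← 50.28 +14.67 = 64.95 m/s
adjust_airspeed(-9.07): V ← 64.95 -9.07 = 55.88 m/s
final state: V = 55.88 m/s, rpm = 3650 → n = rpm/60 = 60.833333 rev/s
J = V / (n·D) = 55.88 / (60.833333 × 3.603) = 0.254947
regime bands: climb J<0.4455 | cruise [0.4455, 0.8909) | windmill J≥0.8909
J = 0.2549 → climb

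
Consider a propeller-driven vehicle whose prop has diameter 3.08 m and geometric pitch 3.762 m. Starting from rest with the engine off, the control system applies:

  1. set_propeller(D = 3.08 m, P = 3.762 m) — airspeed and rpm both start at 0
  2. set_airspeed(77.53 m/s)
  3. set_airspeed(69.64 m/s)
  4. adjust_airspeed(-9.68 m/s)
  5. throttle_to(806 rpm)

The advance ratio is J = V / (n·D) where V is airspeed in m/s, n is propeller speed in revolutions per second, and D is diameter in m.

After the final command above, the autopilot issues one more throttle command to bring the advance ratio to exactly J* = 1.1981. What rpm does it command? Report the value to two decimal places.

rpm = 974.92

set_propeller: D = 3.08 m, P = 3.762 m (p = P/D = 1.221429); state ← (V=0, rpm=0)
set_airspeed(77.53): V ← 77.53 m/s
set_airspeed(69.64): V ← 69.64 m/s
adjust_airspeed(-9.68): V ← 69.64 -9.68 = 59.96 m/s
throttle_to(806): rpm ← 806
final state: V = 59.96 m/s, rpm = 806 → n = rpm/60 = 13.433333 rev/s
target J* = 1.1981; solve J* = V/(n·D) for n: n = V/(J*·D) = 59.96/(1.1981 × 3.08) = 16.248671 rev/s
rpm = 60·n = 974.920247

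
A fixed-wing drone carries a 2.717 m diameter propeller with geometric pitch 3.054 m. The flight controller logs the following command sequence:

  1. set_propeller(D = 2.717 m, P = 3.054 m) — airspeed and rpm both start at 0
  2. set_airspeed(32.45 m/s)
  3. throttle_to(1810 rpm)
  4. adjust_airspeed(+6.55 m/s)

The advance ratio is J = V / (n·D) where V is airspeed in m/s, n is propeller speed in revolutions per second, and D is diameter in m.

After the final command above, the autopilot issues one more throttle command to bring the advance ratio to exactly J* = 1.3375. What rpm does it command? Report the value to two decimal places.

set_propeller: D = 2.717 m, P = 3.054 m (p = P/D = 1.124034); state ← (V=0, rpm=0)
set_airspeed(32.45): V ← 32.45 m/s
throttle_to(1810): rpm ← 1810
adjust_airspeed(+6.55): V ← 32.45 +6.55 = 39 m/s
final state: V = 39 m/s, rpm = 1810 → n = rpm/60 = 30.166667 rev/s
target J* = 1.3375; solve J* = V/(n·D) for n: n = V/(J*·D) = 39/(1.3375 × 2.717) = 10.732013 rev/s
rpm = 60·n = 643.920762

rpm = 643.92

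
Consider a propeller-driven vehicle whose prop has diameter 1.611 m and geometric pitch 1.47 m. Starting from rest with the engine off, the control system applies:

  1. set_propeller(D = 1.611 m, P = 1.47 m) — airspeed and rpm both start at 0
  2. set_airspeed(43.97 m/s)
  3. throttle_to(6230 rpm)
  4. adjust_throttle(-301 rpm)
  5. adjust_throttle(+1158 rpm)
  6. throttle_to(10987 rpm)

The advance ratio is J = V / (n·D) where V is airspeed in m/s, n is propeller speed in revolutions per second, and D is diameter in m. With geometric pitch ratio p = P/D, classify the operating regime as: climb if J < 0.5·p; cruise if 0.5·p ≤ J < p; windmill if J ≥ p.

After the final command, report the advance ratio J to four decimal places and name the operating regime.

J = 0.1491, regime = climb

set_propeller: D = 1.611 m, P = 1.47 m (p = P/D = 0.912477); state ← (V=0, rpm=0)
set_airspeed(43.97): V ← 43.97 m/s
throttle_to(6230): rpm ← 6230
adjust_throttle(-301): rpm ← 6230 -301 = 5929
adjust_throttle(+1158): rpm ← 5929 +1158 = 7087
throttle_to(10987): rpm ← 10987
final state: V = 43.97 m/s, rpm = 10987 → n = rpm/60 = 183.116667 rev/s
J = V / (n·D) = 43.97 / (183.116667 × 1.611) = 0.149050
regime bands: climb J<0.4562 | cruise [0.4562, 0.9125) | windmill J≥0.9125
J = 0.1491 → climb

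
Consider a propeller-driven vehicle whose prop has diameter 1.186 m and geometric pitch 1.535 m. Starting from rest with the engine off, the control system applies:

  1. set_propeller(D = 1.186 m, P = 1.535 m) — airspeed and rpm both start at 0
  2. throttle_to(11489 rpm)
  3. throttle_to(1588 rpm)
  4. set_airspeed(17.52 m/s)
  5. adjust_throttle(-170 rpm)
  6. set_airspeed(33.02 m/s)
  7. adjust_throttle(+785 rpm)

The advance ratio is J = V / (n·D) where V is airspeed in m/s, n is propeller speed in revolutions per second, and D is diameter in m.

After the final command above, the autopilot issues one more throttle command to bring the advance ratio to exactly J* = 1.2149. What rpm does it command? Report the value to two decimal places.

rpm = 1375.00

set_propeller: D = 1.186 m, P = 1.535 m (p = P/D = 1.294266); state ← (V=0, rpm=0)
throttle_to(11489): rpm ← 11489
throttle_to(1588): rpm ← 1588
set_airspeed(17.52): V ← 17.52 m/s
adjust_throttle(-170): rpm ← 1588 -170 = 1418
set_airspeed(33.02): V ← 33.02 m/s
adjust_throttle(+785): rpm ← 1418 +785 = 2203
final state: V = 33.02 m/s, rpm = 2203 → n = rpm/60 = 36.716667 rev/s
target J* = 1.2149; solve J* = V/(n·D) for n: n = V/(J*·D) = 33.02/(1.2149 × 1.186) = 22.916688 rev/s
rpm = 60·n = 1375.001267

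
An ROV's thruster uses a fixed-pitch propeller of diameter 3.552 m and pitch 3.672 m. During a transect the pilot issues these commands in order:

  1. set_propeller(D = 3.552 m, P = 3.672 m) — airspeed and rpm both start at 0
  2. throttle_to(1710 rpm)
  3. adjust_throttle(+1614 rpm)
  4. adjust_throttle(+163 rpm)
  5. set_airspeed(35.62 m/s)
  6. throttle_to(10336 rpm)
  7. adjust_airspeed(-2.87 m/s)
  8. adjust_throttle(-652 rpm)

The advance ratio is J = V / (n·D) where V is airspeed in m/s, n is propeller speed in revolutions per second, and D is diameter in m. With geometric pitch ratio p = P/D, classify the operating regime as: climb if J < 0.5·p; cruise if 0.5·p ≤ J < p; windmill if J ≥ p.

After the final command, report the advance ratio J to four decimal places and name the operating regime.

set_propeller: D = 3.552 m, P = 3.672 m (p = P/D = 1.033784); state ← (V=0, rpm=0)
throttle_to(1710): rpm ← 1710
adjust_throttle(+1614): rpm ← 1710 +1614 = 3324
adjust_throttle(+163): rpm ← 3324 +163 = 3487
set_airspeed(35.62): V ← 35.62 m/s
throttle_to(10336): rpm ← 10336
adjust_airspeed(-2.87): V ← 35.62 -2.87 = 32.75 m/s
adjust_throttle(-652): rpm ← 10336 -652 = 9684
final state: V = 32.75 m/s, rpm = 9684 → n = rpm/60 = 161.400000 rev/s
J = V / (n·D) = 32.75 / (161.400000 × 3.552) = 0.057126
regime bands: climb J<0.5169 | cruise [0.5169, 1.0338) | windmill J≥1.0338
J = 0.0571 → climb

J = 0.0571, regime = climb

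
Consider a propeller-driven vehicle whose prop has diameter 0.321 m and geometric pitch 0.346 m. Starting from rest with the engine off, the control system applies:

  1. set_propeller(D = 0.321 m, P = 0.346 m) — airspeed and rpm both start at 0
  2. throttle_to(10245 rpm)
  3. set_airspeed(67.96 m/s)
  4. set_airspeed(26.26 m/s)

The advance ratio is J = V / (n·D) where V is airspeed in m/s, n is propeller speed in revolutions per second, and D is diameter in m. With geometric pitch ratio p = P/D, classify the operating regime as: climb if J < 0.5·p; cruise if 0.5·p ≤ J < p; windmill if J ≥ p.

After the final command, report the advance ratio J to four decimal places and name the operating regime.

J = 0.4791, regime = climb

set_propeller: D = 0.321 m, P = 0.346 m (p = P/D = 1.077882); state ← (V=0, rpm=0)
throttle_to(10245): rpm ← 10245
set_airspeed(67.96): V ← 67.96 m/s
set_airspeed(26.26): V ← 26.26 m/s
final state: V = 26.26 m/s, rpm = 10245 → n = rpm/60 = 170.750000 rev/s
J = V / (n·D) = 26.26 / (170.750000 × 0.321) = 0.479103
regime bands: climb J<0.5389 | cruise [0.5389, 1.0779) | windmill J≥1.0779
J = 0.4791 → climb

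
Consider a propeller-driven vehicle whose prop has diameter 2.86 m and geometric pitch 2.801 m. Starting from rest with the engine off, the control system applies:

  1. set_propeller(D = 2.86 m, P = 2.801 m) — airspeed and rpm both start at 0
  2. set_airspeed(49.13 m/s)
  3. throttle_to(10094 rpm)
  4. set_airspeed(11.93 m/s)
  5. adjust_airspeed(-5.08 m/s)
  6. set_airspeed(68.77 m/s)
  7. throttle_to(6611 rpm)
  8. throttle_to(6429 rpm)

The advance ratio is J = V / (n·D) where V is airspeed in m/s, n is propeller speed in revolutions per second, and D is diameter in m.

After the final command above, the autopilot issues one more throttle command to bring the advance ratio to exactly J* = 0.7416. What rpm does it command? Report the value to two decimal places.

set_propeller: D = 2.86 m, P = 2.801 m (p = P/D = 0.979371); state ← (V=0, rpm=0)
set_airspeed(49.13): V ← 49.13 m/s
throttle_to(10094): rpm ← 10094
set_airspeed(11.93): V ← 11.93 m/s
adjust_airspeed(-5.08): V ← 11.93 -5.08 = 6.85 m/s
set_airspeed(68.77): V ← 68.77 m/s
throttle_to(6611): rpm ← 6611
throttle_to(6429): rpm ← 6429
final state: V = 68.77 m/s, rpm = 6429 → n = rpm/60 = 107.150000 rev/s
target J* = 0.7416; solve J* = V/(n·D) for n: n = V/(J*·D) = 68.77/(0.7416 × 2.86) = 32.423752 rev/s
rpm = 60·n = 1945.425125

rpm = 1945.43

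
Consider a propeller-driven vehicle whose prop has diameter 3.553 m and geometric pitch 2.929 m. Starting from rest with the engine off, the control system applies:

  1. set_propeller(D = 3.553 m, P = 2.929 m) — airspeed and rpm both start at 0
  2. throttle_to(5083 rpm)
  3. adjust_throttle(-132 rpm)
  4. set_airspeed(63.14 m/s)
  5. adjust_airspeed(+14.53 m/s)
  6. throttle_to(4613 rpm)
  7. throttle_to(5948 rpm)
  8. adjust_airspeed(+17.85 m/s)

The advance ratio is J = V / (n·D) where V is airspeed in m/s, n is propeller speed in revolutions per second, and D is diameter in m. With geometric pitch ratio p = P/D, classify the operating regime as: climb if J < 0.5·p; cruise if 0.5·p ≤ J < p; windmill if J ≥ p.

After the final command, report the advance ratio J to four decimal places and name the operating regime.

set_propeller: D = 3.553 m, P = 2.929 m (p = P/D = 0.824374); state ← (V=0, rpm=0)
throttle_to(5083): rpm ← 5083
adjust_throttle(-132): rpm ← 5083 -132 = 4951
set_airspeed(63.14): V ← 63.14 m/s
adjust_airspeed(+14.53): V ← 63.14 +14.53 = 77.67 m/s
throttle_to(4613): rpm ← 4613
throttle_to(5948): rpm ← 5948
adjust_airspeed(+17.85): V ← 77.67 +17.85 = 95.52 m/s
final state: V = 95.52 m/s, rpm = 5948 → n = rpm/60 = 99.133333 rev/s
J = V / (n·D) = 95.52 / (99.133333 × 3.553) = 0.271194
regime bands: climb J<0.4122 | cruise [0.4122, 0.8244) | windmill J≥0.8244
J = 0.2712 → climb

J = 0.2712, regime = climb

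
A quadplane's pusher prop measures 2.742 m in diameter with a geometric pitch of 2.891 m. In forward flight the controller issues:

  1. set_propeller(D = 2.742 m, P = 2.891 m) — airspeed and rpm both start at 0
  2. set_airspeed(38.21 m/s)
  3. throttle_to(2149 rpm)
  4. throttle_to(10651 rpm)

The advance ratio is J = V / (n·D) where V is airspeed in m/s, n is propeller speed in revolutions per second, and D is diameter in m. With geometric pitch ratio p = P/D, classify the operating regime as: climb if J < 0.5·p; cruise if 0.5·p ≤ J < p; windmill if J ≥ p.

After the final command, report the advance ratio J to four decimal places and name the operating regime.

J = 0.0785, regime = climb

set_propeller: D = 2.742 m, P = 2.891 m (p = P/D = 1.054340); state ← (V=0, rpm=0)
set_airspeed(38.21): V ← 38.21 m/s
throttle_to(2149): rpm ← 2149
throttle_to(10651): rpm ← 10651
final state: V = 38.21 m/s, rpm = 10651 → n = rpm/60 = 177.516667 rev/s
J = V / (n·D) = 38.21 / (177.516667 × 2.742) = 0.078500
regime bands: climb J<0.5272 | cruise [0.5272, 1.0543) | windmill J≥1.0543
J = 0.0785 → climb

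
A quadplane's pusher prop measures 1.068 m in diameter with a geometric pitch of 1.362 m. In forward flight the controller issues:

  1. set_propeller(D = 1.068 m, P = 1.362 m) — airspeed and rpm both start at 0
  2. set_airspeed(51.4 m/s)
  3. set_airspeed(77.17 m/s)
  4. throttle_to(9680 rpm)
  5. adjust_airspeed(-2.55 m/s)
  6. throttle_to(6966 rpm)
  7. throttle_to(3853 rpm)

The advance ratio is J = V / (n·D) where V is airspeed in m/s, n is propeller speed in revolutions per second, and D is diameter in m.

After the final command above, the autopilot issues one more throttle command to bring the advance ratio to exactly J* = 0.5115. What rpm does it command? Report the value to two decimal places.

rpm = 8195.77

set_propeller: D = 1.068 m, P = 1.362 m (p = P/D = 1.275281); state ← (V=0, rpm=0)
set_airspeed(51.4): V ← 51.4 m/s
set_airspeed(77.17): V ← 77.17 m/s
throttle_to(9680): rpm ← 9680
adjust_airspeed(-2.55): V ← 77.17 -2.55 = 74.62 m/s
throttle_to(6966): rpm ← 6966
throttle_to(3853): rpm ← 3853
final state: V = 74.62 m/s, rpm = 3853 → n = rpm/60 = 64.216667 rev/s
target J* = 0.5115; solve J* = V/(n·D) for n: n = V/(J*·D) = 74.62/(0.5115 × 1.068) = 136.596117 rev/s
rpm = 60·n = 8195.767021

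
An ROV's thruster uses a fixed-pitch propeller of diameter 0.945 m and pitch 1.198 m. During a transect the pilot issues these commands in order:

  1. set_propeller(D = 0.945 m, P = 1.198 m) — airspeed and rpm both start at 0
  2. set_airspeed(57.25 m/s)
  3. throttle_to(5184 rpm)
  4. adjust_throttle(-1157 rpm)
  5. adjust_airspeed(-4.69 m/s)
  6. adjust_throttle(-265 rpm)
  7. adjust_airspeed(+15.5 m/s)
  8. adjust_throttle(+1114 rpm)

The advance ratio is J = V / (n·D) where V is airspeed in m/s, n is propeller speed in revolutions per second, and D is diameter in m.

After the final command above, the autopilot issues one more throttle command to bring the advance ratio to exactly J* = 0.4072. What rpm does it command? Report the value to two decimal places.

set_propeller: D = 0.945 m, P = 1.198 m (p = P/D = 1.267725); state ← (V=0, rpm=0)
set_airspeed(57.25): V ← 57.25 m/s
throttle_to(5184): rpm ← 5184
adjust_throttle(-1157): rpm ← 5184 -1157 = 4027
adjust_airspeed(-4.69): V ← 57.25 -4.69 = 52.56 m/s
adjust_throttle(-265): rpm ← 4027 -265 = 3762
adjust_airspeed(+15.5): V ← 52.56 +15.5 = 68.06 m/s
adjust_throttle(+1114): rpm ← 3762 +1114 = 4876
final state: V = 68.06 m/s, rpm = 4876 → n = rpm/60 = 81.266667 rev/s
target J* = 0.4072; solve J* = V/(n·D) for n: n = V/(J*·D) = 68.06/(0.4072 × 0.945) = 176.869263 rev/s
rpm = 60·n = 10612.155799

rpm = 10612.16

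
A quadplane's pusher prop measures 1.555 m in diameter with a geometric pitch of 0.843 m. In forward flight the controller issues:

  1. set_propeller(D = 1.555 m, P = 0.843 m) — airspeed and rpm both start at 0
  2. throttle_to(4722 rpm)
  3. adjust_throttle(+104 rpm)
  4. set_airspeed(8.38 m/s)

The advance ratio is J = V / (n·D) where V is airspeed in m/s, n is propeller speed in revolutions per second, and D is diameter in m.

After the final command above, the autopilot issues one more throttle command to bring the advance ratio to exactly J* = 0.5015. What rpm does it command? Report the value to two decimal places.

rpm = 644.75

set_propeller: D = 1.555 m, P = 0.843 m (p = P/D = 0.542122); state ← (V=0, rpm=0)
throttle_to(4722): rpm ← 4722
adjust_throttle(+104): rpm ← 4722 +104 = 4826
set_airspeed(8.38): V ← 8.38 m/s
final state: V = 8.38 m/s, rpm = 4826 → n = rpm/60 = 80.433333 rev/s
target J* = 0.5015; solve J* = V/(n·D) for n: n = V/(J*·D) = 8.38/(0.5015 × 1.555) = 10.745897 rev/s
rpm = 60·n = 644.753841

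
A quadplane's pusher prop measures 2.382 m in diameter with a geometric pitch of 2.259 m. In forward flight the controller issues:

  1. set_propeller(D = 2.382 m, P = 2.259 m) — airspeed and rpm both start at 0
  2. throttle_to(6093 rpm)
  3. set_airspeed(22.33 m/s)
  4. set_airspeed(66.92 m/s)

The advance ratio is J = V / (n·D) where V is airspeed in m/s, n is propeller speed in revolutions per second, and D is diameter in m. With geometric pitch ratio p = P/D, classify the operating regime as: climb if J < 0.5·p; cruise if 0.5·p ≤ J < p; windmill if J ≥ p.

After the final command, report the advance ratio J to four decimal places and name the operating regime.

J = 0.2767, regime = climb

set_propeller: D = 2.382 m, P = 2.259 m (p = P/D = 0.948363); state ← (V=0, rpm=0)
throttle_to(6093): rpm ← 6093
set_airspeed(22.33): V ← 22.33 m/s
set_airspeed(66.92): V ← 66.92 m/s
final state: V = 66.92 m/s, rpm = 6093 → n = rpm/60 = 101.550000 rev/s
J = V / (n·D) = 66.92 / (101.550000 × 2.382) = 0.276652
regime bands: climb J<0.4742 | cruise [0.4742, 0.9484) | windmill J≥0.9484
J = 0.2767 → climb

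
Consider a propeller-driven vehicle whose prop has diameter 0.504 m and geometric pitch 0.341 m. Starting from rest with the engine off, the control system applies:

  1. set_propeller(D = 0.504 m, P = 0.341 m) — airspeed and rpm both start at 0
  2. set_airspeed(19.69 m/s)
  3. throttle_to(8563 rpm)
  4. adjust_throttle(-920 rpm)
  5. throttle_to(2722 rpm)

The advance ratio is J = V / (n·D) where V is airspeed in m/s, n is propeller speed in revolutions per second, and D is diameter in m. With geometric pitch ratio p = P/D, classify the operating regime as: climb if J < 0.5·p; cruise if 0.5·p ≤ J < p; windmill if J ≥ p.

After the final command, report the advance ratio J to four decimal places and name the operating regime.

J = 0.8611, regime = windmill

set_propeller: D = 0.504 m, P = 0.341 m (p = P/D = 0.676587); state ← (V=0, rpm=0)
set_airspeed(19.69): V ← 19.69 m/s
throttle_to(8563): rpm ← 8563
adjust_throttle(-920): rpm ← 8563 -920 = 7643
throttle_to(2722): rpm ← 2722
final state: V = 19.69 m/s, rpm = 2722 → n = rpm/60 = 45.366667 rev/s
J = V / (n·D) = 19.69 / (45.366667 × 0.504) = 0.861149
regime bands: climb J<0.3383 | cruise [0.3383, 0.6766) | windmill J≥0.6766
J = 0.8611 → windmill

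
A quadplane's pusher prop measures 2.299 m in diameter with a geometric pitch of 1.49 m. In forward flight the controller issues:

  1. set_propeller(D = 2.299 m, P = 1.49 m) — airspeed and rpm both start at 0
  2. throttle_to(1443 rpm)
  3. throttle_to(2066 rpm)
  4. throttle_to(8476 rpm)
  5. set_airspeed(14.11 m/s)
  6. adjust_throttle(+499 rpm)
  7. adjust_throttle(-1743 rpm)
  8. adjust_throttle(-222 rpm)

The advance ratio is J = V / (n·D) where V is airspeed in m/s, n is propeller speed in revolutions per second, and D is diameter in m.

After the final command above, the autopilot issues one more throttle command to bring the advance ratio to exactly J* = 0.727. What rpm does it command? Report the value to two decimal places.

rpm = 506.53

set_propeller: D = 2.299 m, P = 1.49 m (p = P/D = 0.648108); state ← (V=0, rpm=0)
throttle_to(1443): rpm ← 1443
throttle_to(2066): rpm ← 2066
throttle_to(8476): rpm ← 8476
set_airspeed(14.11): V ← 14.11 m/s
adjust_throttle(+499): rpm ← 8476 +499 = 8975
adjust_throttle(-1743): rpm ← 8975 -1743 = 7232
adjust_throttle(-222): rpm ← 7232 -222 = 7010
final state: V = 14.11 m/s, rpm = 7010 → n = rpm/60 = 116.833333 rev/s
target J* = 0.727; solve J* = V/(n·D) for n: n = V/(J*·D) = 14.11/(0.727 × 2.299) = 8.442161 rev/s
rpm = 60·n = 506.529662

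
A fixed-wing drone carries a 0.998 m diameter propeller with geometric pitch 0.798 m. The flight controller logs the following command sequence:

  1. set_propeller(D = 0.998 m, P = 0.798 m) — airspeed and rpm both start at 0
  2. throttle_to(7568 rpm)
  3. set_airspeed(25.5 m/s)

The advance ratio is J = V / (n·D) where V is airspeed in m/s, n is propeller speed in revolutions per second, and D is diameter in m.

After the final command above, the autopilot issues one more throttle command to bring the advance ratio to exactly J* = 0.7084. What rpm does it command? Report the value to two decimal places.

set_propeller: D = 0.998 m, P = 0.798 m (p = P/D = 0.799599); state ← (V=0, rpm=0)
throttle_to(7568): rpm ← 7568
set_airspeed(25.5): V ← 25.5 m/s
final state: V = 25.5 m/s, rpm = 7568 → n = rpm/60 = 126.133333 rev/s
target J* = 0.7084; solve J* = V/(n·D) for n: n = V/(J*·D) = 25.5/(0.7084 × 0.998) = 36.068750 rev/s
rpm = 60·n = 2164.124975

rpm = 2164.12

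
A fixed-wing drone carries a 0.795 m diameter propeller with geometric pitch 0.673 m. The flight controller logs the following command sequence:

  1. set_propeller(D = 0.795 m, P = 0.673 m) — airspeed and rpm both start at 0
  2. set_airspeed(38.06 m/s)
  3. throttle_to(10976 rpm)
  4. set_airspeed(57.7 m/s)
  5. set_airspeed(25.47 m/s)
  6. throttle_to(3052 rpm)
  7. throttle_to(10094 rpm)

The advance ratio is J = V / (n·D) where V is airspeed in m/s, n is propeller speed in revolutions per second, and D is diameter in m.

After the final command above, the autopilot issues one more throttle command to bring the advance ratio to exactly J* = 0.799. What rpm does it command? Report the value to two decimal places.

set_propeller: D = 0.795 m, P = 0.673 m (p = P/D = 0.846541); state ← (V=0, rpm=0)
set_airspeed(38.06): V ← 38.06 m/s
throttle_to(10976): rpm ← 10976
set_airspeed(57.7): V ← 57.7 m/s
set_airspeed(25.47): V ← 25.47 m/s
throttle_to(3052): rpm ← 3052
throttle_to(10094): rpm ← 10094
final state: V = 25.47 m/s, rpm = 10094 → n = rpm/60 = 168.233333 rev/s
target J* = 0.799; solve J* = V/(n·D) for n: n = V/(J*·D) = 25.47/(0.799 × 0.795) = 40.097291 rev/s
rpm = 60·n = 2405.837486

rpm = 2405.84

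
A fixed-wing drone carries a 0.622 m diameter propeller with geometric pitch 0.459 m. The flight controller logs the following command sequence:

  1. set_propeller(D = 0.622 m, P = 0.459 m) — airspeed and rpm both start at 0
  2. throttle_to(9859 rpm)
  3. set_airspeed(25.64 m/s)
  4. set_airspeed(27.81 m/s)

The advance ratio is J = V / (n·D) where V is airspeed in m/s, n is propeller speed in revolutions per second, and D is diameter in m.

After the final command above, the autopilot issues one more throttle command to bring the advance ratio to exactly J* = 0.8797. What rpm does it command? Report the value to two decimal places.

rpm = 3049.49

set_propeller: D = 0.622 m, P = 0.459 m (p = P/D = 0.737942); state ← (V=0, rpm=0)
throttle_to(9859): rpm ← 9859
set_airspeed(25.64): V ← 25.64 m/s
set_airspeed(27.81): V ← 27.81 m/s
final state: V = 27.81 m/s, rpm = 9859 → n = rpm/60 = 164.316667 rev/s
target J* = 0.8797; solve J* = V/(n·D) for n: n = V/(J*·D) = 27.81/(0.8797 × 0.622) = 50.824839 rev/s
rpm = 60·n = 3049.490344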